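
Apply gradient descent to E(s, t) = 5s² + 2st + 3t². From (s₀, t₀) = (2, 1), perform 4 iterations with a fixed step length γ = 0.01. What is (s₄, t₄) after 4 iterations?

(1.25385088, 0.6581024)

∇E = (10s + 2t, 2s + 6t)
(s₁, t₁) = (2, 1) − 0.01·(22, 10) = (1.78, 0.9)
(s₂, t₂) = (1.78, 0.9) − 0.01·(19.6, 8.96) = (1.584, 0.8104)
(s₃, t₃) = (1.584, 0.8104) − 0.01·(17.4608, 8.0304) = (1.409392, 0.730096)
(s₄, t₄) = (1.409392, 0.730096) − 0.01·(15.554112, 7.19936) = (1.25385088, 0.6581024)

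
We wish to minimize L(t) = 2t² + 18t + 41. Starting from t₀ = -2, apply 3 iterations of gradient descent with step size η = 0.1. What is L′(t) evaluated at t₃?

L′(t) = 4t + 18
t₁ = -2 − 0.1·10 = -3
t₂ = -3 − 0.1·6 = -3.6
t₃ = -3.6 − 0.1·3.6 = -3.96
L′(t) at (-3.96) = 2.16

2.16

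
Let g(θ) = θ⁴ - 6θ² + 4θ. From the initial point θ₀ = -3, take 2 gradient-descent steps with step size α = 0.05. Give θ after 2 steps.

0.4272

g′(θ) = 4θ³ - 12θ + 4
Step 1: g′(-3) = -68; θ₁ = -3 − 0.05·(-68) = 0.4
Step 2: g′(0.4) = -0.544; θ₂ = 0.4 − 0.05·(-0.544) = 0.4272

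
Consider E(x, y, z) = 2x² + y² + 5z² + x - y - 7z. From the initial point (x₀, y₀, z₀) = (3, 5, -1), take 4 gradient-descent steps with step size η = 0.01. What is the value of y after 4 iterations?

∇E = (4x + 1, 2y - 1, 10z - 7)
(x₁, y₁, z₁) = (3, 5, -1) − 0.01·(13, 9, -17) = (2.87, 4.91, -0.83)
(x₂, y₂, z₂) = (2.87, 4.91, -0.83) − 0.01·(12.48, 8.82, -15.3) = (2.7452, 4.8218, -0.677)
(x₃, y₃, z₃) = (2.7452, 4.8218, -0.677) − 0.01·(11.9808, 8.6436, -13.77) = (2.625392, 4.735364, -0.5393)
(x₄, y₄, z₄) = (2.625392, 4.735364, -0.5393) − 0.01·(11.501568, 8.470728, -12.393) = (2.51037632, 4.65065672, -0.41537)
y = 4.65065672

4.65065672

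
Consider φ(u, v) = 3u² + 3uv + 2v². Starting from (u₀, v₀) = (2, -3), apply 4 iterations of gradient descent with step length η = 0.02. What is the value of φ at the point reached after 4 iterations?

8.858172582912

∇φ = (6u + 3v, 3u + 4v)
Step 1: at (2, -3), ∇φ = (3, -6) → (2, -3) − 0.02·(3, -6) = (1.94, -2.88)
Step 2: at (1.94, -2.88), ∇φ = (3, -5.7) → (1.94, -2.88) − 0.02·(3, -5.7) = (1.88, -2.766)
Step 3: at (1.88, -2.766), ∇φ = (2.982, -5.424) → (1.88, -2.766) − 0.02·(2.982, -5.424) = (1.82036, -2.65752)
Step 4: at (1.82036, -2.65752), ∇φ = (2.9496, -5.169) → (1.82036, -2.65752) − 0.02·(2.9496, -5.169) = (1.761368, -2.55414)
φ(1.761368, -2.55414) = 8.858172582912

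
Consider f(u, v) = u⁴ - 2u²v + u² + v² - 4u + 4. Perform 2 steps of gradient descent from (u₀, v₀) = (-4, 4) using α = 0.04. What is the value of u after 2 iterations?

∇f = (4u³ - 4uv + 2u - 4, -2u² + 2v)
(u₁, v₁) = (-4, 4) − 0.04·(-204, -24) = (4.16, 4.96)
(u₂, v₂) = (4.16, 4.96) − 0.04·(209.750784, -24.6912) = (-4.23003136, 5.947648)
u = -4.23003136

-4.23003136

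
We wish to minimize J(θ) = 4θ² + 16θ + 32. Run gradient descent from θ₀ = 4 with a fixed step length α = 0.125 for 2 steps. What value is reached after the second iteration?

J′(θ) = 8θ + 16
θ₁ = 4 − 0.125·48 = -2
θ₂ = -2 − 0.125·0 = -2

-2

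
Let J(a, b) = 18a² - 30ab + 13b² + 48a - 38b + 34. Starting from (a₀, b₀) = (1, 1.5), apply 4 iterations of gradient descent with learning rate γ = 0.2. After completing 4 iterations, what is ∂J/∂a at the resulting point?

599741.4384

∇J = (36a - 30b + 48, -30a + 26b - 38)
Step 1: at (1, 1.5), ∇J = (39, -29) → (1, 1.5) − 0.2·(39, -29) = (-6.8, 7.3)
Step 2: at (-6.8, 7.3), ∇J = (-415.8, 355.8) → (-6.8, 7.3) − 0.2·(-415.8, 355.8) = (76.36, -63.86)
Step 3: at (76.36, -63.86), ∇J = (4712.76, -3989.16) → (76.36, -63.86) − 0.2·(4712.76, -3989.16) = (-866.192, 733.972)
Step 4: at (-866.192, 733.972), ∇J = (-53154.072, 45031.032) → (-866.192, 733.972) − 0.2·(-53154.072, 45031.032) = (9764.6224, -8272.2344)
∂J/∂a at (9764.6224, -8272.2344) = 599741.4384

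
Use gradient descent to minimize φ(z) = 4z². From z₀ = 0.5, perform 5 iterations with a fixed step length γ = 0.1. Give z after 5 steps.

φ′(z) = 8z
Step 1: φ′(0.5) = 4; z₁ = 0.5 − 0.1·4 = 0.1
Step 2: φ′(0.1) = 0.8; z₂ = 0.1 − 0.1·0.8 = 0.02
Step 3: φ′(0.02) = 0.16; z₃ = 0.02 − 0.1·0.16 = 0.004
Step 4: φ′(0.004) = 0.032; z₄ = 0.004 − 0.1·0.032 = 0.0008
Step 5: φ′(0.0008) = 0.0064; z₅ = 0.0008 − 0.1·0.0064 = 0.00016

0.00016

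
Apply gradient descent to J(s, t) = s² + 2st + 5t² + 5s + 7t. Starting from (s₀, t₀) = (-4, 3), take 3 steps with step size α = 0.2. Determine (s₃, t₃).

(-3.88, -3.584)

∇J = (2s + 2t + 5, 2s + 10t + 7)
Step 1: at (-4, 3), ∇J = (3, 29) → (-4, 3) − 0.2·(3, 29) = (-4.6, -2.8)
Step 2: at (-4.6, -2.8), ∇J = (-9.8, -30.2) → (-4.6, -2.8) − 0.2·(-9.8, -30.2) = (-2.64, 3.24)
Step 3: at (-2.64, 3.24), ∇J = (6.2, 34.12) → (-2.64, 3.24) − 0.2·(6.2, 34.12) = (-3.88, -3.584)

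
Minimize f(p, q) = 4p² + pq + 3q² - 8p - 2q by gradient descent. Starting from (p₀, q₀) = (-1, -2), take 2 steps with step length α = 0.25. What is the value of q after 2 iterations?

∇f = (8p + q - 8, p + 6q - 2)
(p₁, q₁) = (-1, -2) − 0.25·(-18, -15) = (3.5, 1.75)
(p₂, q₂) = (3.5, 1.75) − 0.25·(21.75, 12) = (-1.9375, -1.25)
q = -1.25

-1.25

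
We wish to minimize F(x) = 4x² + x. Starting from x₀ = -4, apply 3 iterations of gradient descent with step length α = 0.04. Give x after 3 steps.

-1.343424

F′(x) = 8x + 1
Step 1: F′(-4) = -31; x₁ = -4 − 0.04·(-31) = -2.76
Step 2: F′(-2.76) = -21.08; x₂ = -2.76 − 0.04·(-21.08) = -1.9168
Step 3: F′(-1.9168) = -14.3344; x₃ = -1.9168 − 0.04·(-14.3344) = -1.343424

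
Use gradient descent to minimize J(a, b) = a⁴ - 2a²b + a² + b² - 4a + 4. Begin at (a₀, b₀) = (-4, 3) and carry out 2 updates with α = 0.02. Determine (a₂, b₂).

(0.57152, 3.3856)

∇J = (4a³ - 4ab + 2a - 4, -2a² + 2b)
(a₁, b₁) = (-4, 3) − 0.02·(-220, -26) = (0.4, 3.52)
(a₂, b₂) = (0.4, 3.52) − 0.02·(-8.576, 6.72) = (0.57152, 3.3856)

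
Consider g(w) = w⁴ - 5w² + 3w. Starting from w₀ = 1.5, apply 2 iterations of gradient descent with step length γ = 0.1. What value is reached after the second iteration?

1.41585

g′(w) = 4w³ - 10w + 3
Step 1: g′(1.5) = 1.5; w₁ = 1.5 − 0.1·1.5 = 1.35
Step 2: g′(1.35) = -0.6585; w₂ = 1.35 − 0.1·(-0.6585) = 1.41585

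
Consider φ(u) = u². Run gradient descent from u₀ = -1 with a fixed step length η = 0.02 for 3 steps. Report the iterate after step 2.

φ′(u) = 2u
Step 1: φ′(-1) = -2; u₁ = -1 − 0.02·(-2) = -0.96
Step 2: φ′(-0.96) = -1.92; u₂ = -0.96 − 0.02·(-1.92) = -0.9216

-0.9216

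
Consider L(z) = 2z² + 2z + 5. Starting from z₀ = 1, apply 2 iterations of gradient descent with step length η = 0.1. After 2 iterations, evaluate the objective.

5.0832

L′(z) = 4z + 2
Step 1: L′(1) = 6; z₁ = 1 − 0.1·6 = 0.4
Step 2: L′(0.4) = 3.6; z₂ = 0.4 − 0.1·3.6 = 0.04
L(0.04) = 5.0832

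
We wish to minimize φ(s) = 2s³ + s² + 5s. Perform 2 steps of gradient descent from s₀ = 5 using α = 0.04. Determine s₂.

-2.2864

φ′(s) = 6s² + 2s + 5
s₁ = 5 − 0.04·165 = -1.6
s₂ = -1.6 − 0.04·17.16 = -2.2864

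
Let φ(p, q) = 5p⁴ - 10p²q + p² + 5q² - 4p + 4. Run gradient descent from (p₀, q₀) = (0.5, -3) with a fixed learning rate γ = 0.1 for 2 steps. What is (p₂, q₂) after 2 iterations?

(26.62725, 6.0025)

∇φ = (20p³ - 20pq + 2p - 4, -10p² + 10q)
(p₁, q₁) = (0.5, -3) − 0.1·(29.5, -32.5) = (-2.45, 0.25)
(p₂, q₂) = (-2.45, 0.25) − 0.1·(-290.7725, -57.525) = (26.62725, 6.0025)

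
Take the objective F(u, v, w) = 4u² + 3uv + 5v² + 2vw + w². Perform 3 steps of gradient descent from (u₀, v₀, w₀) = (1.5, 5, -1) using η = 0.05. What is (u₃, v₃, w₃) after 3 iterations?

∇F = (8u + 3v, 3u + 10v + 2w, 2v + 2w)
Step 1: at (1.5, 5, -1), ∇F = (27, 52.5, 8) → (1.5, 5, -1) − 0.05·(27, 52.5, 8) = (0.15, 2.375, -1.4)
Step 2: at (0.15, 2.375, -1.4), ∇F = (8.325, 21.4, 1.95) → (0.15, 2.375, -1.4) − 0.05·(8.325, 21.4, 1.95) = (-0.26625, 1.305, -1.4975)
Step 3: at (-0.26625, 1.305, -1.4975), ∇F = (1.785, 9.25625, -0.385) → (-0.26625, 1.305, -1.4975) − 0.05·(1.785, 9.25625, -0.385) = (-0.3555, 0.8421875, -1.47825)

(-0.3555, 0.8421875, -1.47825)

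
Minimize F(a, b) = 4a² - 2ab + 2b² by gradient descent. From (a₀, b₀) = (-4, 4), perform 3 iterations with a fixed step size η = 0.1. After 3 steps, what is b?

0.64

∇F = (8a - 2b, -2a + 4b)
Step 1: at (-4, 4), ∇F = (-40, 24) → (-4, 4) − 0.1·(-40, 24) = (0, 1.6)
Step 2: at (0, 1.6), ∇F = (-3.2, 6.4) → (0, 1.6) − 0.1·(-3.2, 6.4) = (0.32, 0.96)
Step 3: at (0.32, 0.96), ∇F = (0.64, 3.2) → (0.32, 0.96) − 0.1·(0.64, 3.2) = (0.256, 0.64)
b = 0.64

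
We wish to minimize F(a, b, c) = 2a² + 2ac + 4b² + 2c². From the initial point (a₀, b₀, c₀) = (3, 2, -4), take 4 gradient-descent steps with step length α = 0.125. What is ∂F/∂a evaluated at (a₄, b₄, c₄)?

2.203125

∇F = (4a + 2c, 8b, 2a + 4c)
(a₁, b₁, c₁) = (3, 2, -4) − 0.125·(4, 16, -10) = (2.5, 0, -2.75)
(a₂, b₂, c₂) = (2.5, 0, -2.75) − 0.125·(4.5, 0, -6) = (1.9375, 0, -2)
(a₃, b₃, c₃) = (1.9375, 0, -2) − 0.125·(3.75, 0, -4.125) = (1.46875, 0, -1.484375)
(a₄, b₄, c₄) = (1.46875, 0, -1.484375) − 0.125·(2.90625, 0, -3) = (1.10546875, 0, -1.109375)
∂F/∂a at (1.10546875, 0, -1.109375) = 2.203125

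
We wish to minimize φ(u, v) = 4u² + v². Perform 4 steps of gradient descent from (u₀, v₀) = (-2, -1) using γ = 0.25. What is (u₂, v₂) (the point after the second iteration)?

(-2, -0.25)

∇φ = (8u, 2v)
Step 1: at (-2, -1), ∇φ = (-16, -2) → (-2, -1) − 0.25·(-16, -2) = (2, -0.5)
Step 2: at (2, -0.5), ∇φ = (16, -1) → (2, -0.5) − 0.25·(16, -1) = (-2, -0.25)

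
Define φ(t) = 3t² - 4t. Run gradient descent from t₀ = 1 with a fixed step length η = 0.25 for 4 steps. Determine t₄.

φ′(t) = 6t - 4
Step 1: φ′(1) = 2; t₁ = 1 − 0.25·2 = 0.5
Step 2: φ′(0.5) = -1; t₂ = 0.5 − 0.25·(-1) = 0.75
Step 3: φ′(0.75) = 0.5; t₃ = 0.75 − 0.25·0.5 = 0.625
Step 4: φ′(0.625) = -0.25; t₄ = 0.625 − 0.25·(-0.25) = 0.6875

0.6875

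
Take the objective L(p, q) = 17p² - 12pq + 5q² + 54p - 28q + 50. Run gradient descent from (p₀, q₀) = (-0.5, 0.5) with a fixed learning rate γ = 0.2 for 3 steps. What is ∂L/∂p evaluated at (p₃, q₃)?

-10183.288

∇L = (34p - 12q + 54, -12p + 10q - 28)
(p₁, q₁) = (-0.5, 0.5) − 0.2·(31, -17) = (-6.7, 3.9)
(p₂, q₂) = (-6.7, 3.9) − 0.2·(-220.6, 91.4) = (37.42, -14.38)
(p₃, q₃) = (37.42, -14.38) − 0.2·(1498.84, -620.84) = (-262.348, 109.788)
∂L/∂p at (-262.348, 109.788) = -10183.288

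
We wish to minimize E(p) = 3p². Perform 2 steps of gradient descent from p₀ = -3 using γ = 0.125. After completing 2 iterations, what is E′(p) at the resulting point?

E′(p) = 6p
p₁ = -3 − 0.125·(-18) = -0.75
p₂ = -0.75 − 0.125·(-4.5) = -0.1875
E′(p) at (-0.1875) = -1.125

-1.125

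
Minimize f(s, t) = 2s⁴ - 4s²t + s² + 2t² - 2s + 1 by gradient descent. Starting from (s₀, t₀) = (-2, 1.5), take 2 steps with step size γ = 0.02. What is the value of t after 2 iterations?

1.657312

∇f = (8s³ - 8st + 2s - 2, -4s² + 4t)
(s₁, t₁) = (-2, 1.5) − 0.02·(-46, -10) = (-1.08, 1.7)
(s₂, t₂) = (-1.08, 1.7) − 0.02·(0.450304, 2.1344) = (-1.08900608, 1.657312)
t = 1.657312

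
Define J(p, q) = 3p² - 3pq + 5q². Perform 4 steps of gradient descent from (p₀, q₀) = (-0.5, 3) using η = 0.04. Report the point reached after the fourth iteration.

∇J = (6p - 3q, -3p + 10q)
(p₁, q₁) = (-0.5, 3) − 0.04·(-12, 31.5) = (-0.02, 1.74)
(p₂, q₂) = (-0.02, 1.74) − 0.04·(-5.34, 17.46) = (0.1936, 1.0416)
(p₃, q₃) = (0.1936, 1.0416) − 0.04·(-1.9632, 9.8352) = (0.272128, 0.648192)
(p₄, q₄) = (0.272128, 0.648192) − 0.04·(-0.311808, 5.665536) = (0.28460032, 0.42157056)

(0.28460032, 0.42157056)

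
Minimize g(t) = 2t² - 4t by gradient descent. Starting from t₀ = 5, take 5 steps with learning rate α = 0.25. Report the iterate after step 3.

g′(t) = 4t - 4
t₁ = 5 − 0.25·16 = 1
t₂ = 1 − 0.25·0 = 1
t₃ = 1 − 0.25·0 = 1

1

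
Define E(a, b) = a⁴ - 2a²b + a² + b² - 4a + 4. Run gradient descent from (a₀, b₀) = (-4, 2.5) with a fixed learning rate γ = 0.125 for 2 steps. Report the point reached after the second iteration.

(-7262.21875, 154.46875)

∇E = (4a³ - 4ab + 2a - 4, -2a² + 2b)
(a₁, b₁) = (-4, 2.5) − 0.125·(-228, -27) = (24.5, 5.875)
(a₂, b₂) = (24.5, 5.875) − 0.125·(58293.75, -1188.75) = (-7262.21875, 154.46875)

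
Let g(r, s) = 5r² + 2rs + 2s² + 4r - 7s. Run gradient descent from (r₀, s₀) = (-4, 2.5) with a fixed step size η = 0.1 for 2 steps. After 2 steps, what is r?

-1

∇g = (10r + 2s + 4, 2r + 4s - 7)
(r₁, s₁) = (-4, 2.5) − 0.1·(-31, -5) = (-0.9, 3)
(r₂, s₂) = (-0.9, 3) − 0.1·(1, 3.2) = (-1, 2.68)
r = -1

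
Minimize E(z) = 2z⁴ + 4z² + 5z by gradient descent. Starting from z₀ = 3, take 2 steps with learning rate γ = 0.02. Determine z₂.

-0.59856

E′(z) = 8z³ + 8z + 5
z₁ = 3 − 0.02·245 = -1.9
z₂ = -1.9 − 0.02·(-65.072) = -0.59856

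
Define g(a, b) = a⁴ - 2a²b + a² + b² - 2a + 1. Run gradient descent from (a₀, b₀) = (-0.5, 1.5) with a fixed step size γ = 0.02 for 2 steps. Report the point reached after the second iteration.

(-0.47782808, 1.401604)

∇g = (4a³ - 4ab + 2a - 2, -2a² + 2b)
Step 1: at (-0.5, 1.5), ∇g = (-0.5, 2.5) → (-0.5, 1.5) − 0.02·(-0.5, 2.5) = (-0.49, 1.45)
Step 2: at (-0.49, 1.45), ∇g = (-0.608596, 2.4198) → (-0.49, 1.45) − 0.02·(-0.608596, 2.4198) = (-0.47782808, 1.401604)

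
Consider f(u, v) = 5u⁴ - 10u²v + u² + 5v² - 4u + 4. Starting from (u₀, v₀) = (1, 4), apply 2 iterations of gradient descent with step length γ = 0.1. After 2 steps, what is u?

∇f = (20u³ - 20uv + 2u - 4, -10u² + 10v)
Step 1: at (1, 4), ∇f = (-62, 30) → (1, 4) − 0.1·(-62, 30) = (7.2, 1)
Step 2: at (7.2, 1), ∇f = (7331.36, -508.4) → (7.2, 1) − 0.1·(7331.36, -508.4) = (-725.936, 51.84)
u = -725.936

-725.936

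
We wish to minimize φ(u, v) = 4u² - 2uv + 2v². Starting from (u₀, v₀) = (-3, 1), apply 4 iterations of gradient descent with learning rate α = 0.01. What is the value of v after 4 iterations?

0.65197712

∇φ = (8u - 2v, -2u + 4v)
Step 1: at (-3, 1), ∇φ = (-26, 10) → (-3, 1) − 0.01·(-26, 10) = (-2.74, 0.9)
Step 2: at (-2.74, 0.9), ∇φ = (-23.72, 9.08) → (-2.74, 0.9) − 0.01·(-23.72, 9.08) = (-2.5028, 0.8092)
Step 3: at (-2.5028, 0.8092), ∇φ = (-21.6408, 8.2424) → (-2.5028, 0.8092) − 0.01·(-21.6408, 8.2424) = (-2.286392, 0.726776)
Step 4: at (-2.286392, 0.726776), ∇φ = (-19.744688, 7.479888) → (-2.286392, 0.726776) − 0.01·(-19.744688, 7.479888) = (-2.08894512, 0.65197712)
v = 0.65197712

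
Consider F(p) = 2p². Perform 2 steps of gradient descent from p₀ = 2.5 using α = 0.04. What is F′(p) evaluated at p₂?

F′(p) = 4p
Step 1: F′(2.5) = 10; p₁ = 2.5 − 0.04·10 = 2.1
Step 2: F′(2.1) = 8.4; p₂ = 2.1 − 0.04·8.4 = 1.764
F′(p) at (1.764) = 7.056

7.056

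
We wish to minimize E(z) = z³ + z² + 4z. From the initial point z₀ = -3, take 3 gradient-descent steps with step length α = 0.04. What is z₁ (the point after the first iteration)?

-4

E′(z) = 3z² + 2z + 4
z₁ = -3 − 0.04·25 = -4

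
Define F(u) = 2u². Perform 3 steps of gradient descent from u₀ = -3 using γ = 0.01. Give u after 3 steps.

F′(u) = 4u
Step 1: F′(-3) = -12; u₁ = -3 − 0.01·(-12) = -2.88
Step 2: F′(-2.88) = -11.52; u₂ = -2.88 − 0.01·(-11.52) = -2.7648
Step 3: F′(-2.7648) = -11.0592; u₃ = -2.7648 − 0.01·(-11.0592) = -2.654208

-2.654208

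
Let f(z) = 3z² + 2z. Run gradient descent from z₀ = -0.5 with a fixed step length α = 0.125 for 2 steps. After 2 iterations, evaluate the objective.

-0.3330078125

f′(z) = 6z + 2
Step 1: f′(-0.5) = -1; z₁ = -0.5 − 0.125·(-1) = -0.375
Step 2: f′(-0.375) = -0.25; z₂ = -0.375 − 0.125·(-0.25) = -0.34375
f(-0.34375) = -0.3330078125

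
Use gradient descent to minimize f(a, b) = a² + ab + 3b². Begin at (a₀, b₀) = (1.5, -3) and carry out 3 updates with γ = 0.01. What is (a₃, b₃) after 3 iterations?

∇f = (2a + b, a + 6b)
(a₁, b₁) = (1.5, -3) − 0.01·(0, -16.5) = (1.5, -2.835)
(a₂, b₂) = (1.5, -2.835) − 0.01·(0.165, -15.51) = (1.49835, -2.6799)
(a₃, b₃) = (1.49835, -2.6799) − 0.01·(0.3168, -14.58105) = (1.495182, -2.5340895)

(1.495182, -2.5340895)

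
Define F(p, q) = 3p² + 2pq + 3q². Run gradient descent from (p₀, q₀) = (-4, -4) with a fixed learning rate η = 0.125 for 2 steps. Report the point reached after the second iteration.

∇F = (6p + 2q, 2p + 6q)
Step 1: at (-4, -4), ∇F = (-32, -32) → (-4, -4) − 0.125·(-32, -32) = (0, 0)
Step 2: at (0, 0), ∇F = (0, 0) → (0, 0) − 0.125·(0, 0) = (0, 0)

(0, 0)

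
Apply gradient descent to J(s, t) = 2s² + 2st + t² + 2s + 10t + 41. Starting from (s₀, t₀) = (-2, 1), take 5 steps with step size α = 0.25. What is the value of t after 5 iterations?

-5.5625

∇J = (4s + 2t + 2, 2s + 2t + 10)
Step 1: at (-2, 1), ∇J = (-4, 8) → (-2, 1) − 0.25·(-4, 8) = (-1, -1)
Step 2: at (-1, -1), ∇J = (-4, 6) → (-1, -1) − 0.25·(-4, 6) = (0, -2.5)
Step 3: at (0, -2.5), ∇J = (-3, 5) → (0, -2.5) − 0.25·(-3, 5) = (0.75, -3.75)
Step 4: at (0.75, -3.75), ∇J = (-2.5, 4) → (0.75, -3.75) − 0.25·(-2.5, 4) = (1.375, -4.75)
Step 5: at (1.375, -4.75), ∇J = (-2, 3.25) → (1.375, -4.75) − 0.25·(-2, 3.25) = (1.875, -5.5625)
t = -5.5625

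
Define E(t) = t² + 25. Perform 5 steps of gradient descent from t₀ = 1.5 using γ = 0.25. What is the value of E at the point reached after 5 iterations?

25.002197265625

E′(t) = 2t
t₁ = 1.5 − 0.25·3 = 0.75
t₂ = 0.75 − 0.25·1.5 = 0.375
t₃ = 0.375 − 0.25·0.75 = 0.1875
t₄ = 0.1875 − 0.25·0.375 = 0.09375
t₅ = 0.09375 − 0.25·0.1875 = 0.046875
E(0.046875) = 25.002197265625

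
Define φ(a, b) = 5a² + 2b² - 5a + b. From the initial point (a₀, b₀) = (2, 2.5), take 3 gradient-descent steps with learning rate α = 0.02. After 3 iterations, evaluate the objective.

10.745239395328

∇φ = (10a - 5, 4b + 1)
Step 1: at (2, 2.5), ∇φ = (15, 11) → (2, 2.5) − 0.02·(15, 11) = (1.7, 2.28)
Step 2: at (1.7, 2.28), ∇φ = (12, 10.12) → (1.7, 2.28) − 0.02·(12, 10.12) = (1.46, 2.0776)
Step 3: at (1.46, 2.0776), ∇φ = (9.6, 9.3104) → (1.46, 2.0776) − 0.02·(9.6, 9.3104) = (1.268, 1.891392)
φ(1.268, 1.891392) = 10.745239395328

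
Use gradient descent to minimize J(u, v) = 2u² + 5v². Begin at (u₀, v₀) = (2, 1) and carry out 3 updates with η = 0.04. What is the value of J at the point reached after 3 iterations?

3.043664252928

∇J = (4u, 10v)
Step 1: at (2, 1), ∇J = (8, 10) → (2, 1) − 0.04·(8, 10) = (1.68, 0.6)
Step 2: at (1.68, 0.6), ∇J = (6.72, 6) → (1.68, 0.6) − 0.04·(6.72, 6) = (1.4112, 0.36)
Step 3: at (1.4112, 0.36), ∇J = (5.6448, 3.6) → (1.4112, 0.36) − 0.04·(5.6448, 3.6) = (1.185408, 0.216)
J(1.185408, 0.216) = 3.043664252928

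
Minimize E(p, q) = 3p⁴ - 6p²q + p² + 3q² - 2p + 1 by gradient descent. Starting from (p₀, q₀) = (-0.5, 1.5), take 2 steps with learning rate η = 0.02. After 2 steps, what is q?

1.229772

∇E = (12p³ - 12pq + 2p - 2, -6p² + 6q)
Step 1: at (-0.5, 1.5), ∇E = (4.5, 7.5) → (-0.5, 1.5) − 0.02·(4.5, 7.5) = (-0.59, 1.35)
Step 2: at (-0.59, 1.35), ∇E = (3.913452, 6.0114) → (-0.59, 1.35) − 0.02·(3.913452, 6.0114) = (-0.66826904, 1.229772)
q = 1.229772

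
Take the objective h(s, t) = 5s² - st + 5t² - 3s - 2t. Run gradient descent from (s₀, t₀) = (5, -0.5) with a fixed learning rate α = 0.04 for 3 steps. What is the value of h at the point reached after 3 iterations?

∇h = (10s - t - 3, -s + 10t - 2)
Step 1: at (5, -0.5), ∇h = (47.5, -12) → (5, -0.5) − 0.04·(47.5, -12) = (3.1, -0.02)
Step 2: at (3.1, -0.02), ∇h = (28.02, -5.3) → (3.1, -0.02) − 0.04·(28.02, -5.3) = (1.9792, 0.192)
Step 3: at (1.9792, 0.192), ∇h = (16.6, -2.0592) → (1.9792, 0.192) − 0.04·(16.6, -2.0592) = (1.3152, 0.274368)
h(1.3152, 0.274368) = 4.16995940352

4.16995940352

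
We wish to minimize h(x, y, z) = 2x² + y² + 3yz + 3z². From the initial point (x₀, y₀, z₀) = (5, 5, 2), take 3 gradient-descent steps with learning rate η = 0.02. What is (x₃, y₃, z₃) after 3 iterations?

∇h = (4x, 2y + 3z, 3y + 6z)
Step 1: at (5, 5, 2), ∇h = (20, 16, 27) → (5, 5, 2) − 0.02·(20, 16, 27) = (4.6, 4.68, 1.46)
Step 2: at (4.6, 4.68, 1.46), ∇h = (18.4, 13.74, 22.8) → (4.6, 4.68, 1.46) − 0.02·(18.4, 13.74, 22.8) = (4.232, 4.4052, 1.004)
Step 3: at (4.232, 4.4052, 1.004), ∇h = (16.928, 11.8224, 19.2396) → (4.232, 4.4052, 1.004) − 0.02·(16.928, 11.8224, 19.2396) = (3.89344, 4.168752, 0.619208)

(3.89344, 4.168752, 0.619208)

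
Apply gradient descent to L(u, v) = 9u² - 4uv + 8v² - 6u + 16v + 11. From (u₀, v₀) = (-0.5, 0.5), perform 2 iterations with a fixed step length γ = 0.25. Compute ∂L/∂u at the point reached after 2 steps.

∇L = (18u - 4v - 6, -4u + 16v + 16)
Step 1: at (-0.5, 0.5), ∇L = (-17, 26) → (-0.5, 0.5) − 0.25·(-17, 26) = (3.75, -6)
Step 2: at (3.75, -6), ∇L = (85.5, -95) → (3.75, -6) − 0.25·(85.5, -95) = (-17.625, 17.75)
∂L/∂u at (-17.625, 17.75) = -394.25

-394.25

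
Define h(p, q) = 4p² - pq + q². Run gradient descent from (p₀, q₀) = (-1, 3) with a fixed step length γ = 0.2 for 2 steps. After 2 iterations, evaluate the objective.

2.56

∇h = (8p - q, -p + 2q)
(p₁, q₁) = (-1, 3) − 0.2·(-11, 7) = (1.2, 1.6)
(p₂, q₂) = (1.2, 1.6) − 0.2·(8, 2) = (-0.4, 1.2)
h(-0.4, 1.2) = 2.56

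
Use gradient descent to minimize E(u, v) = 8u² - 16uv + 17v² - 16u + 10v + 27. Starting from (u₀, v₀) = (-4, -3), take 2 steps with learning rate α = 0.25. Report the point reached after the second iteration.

(8, -16.5)

∇E = (16u - 16v - 16, -16u + 34v + 10)
(u₁, v₁) = (-4, -3) − 0.25·(-32, -28) = (4, 4)
(u₂, v₂) = (4, 4) − 0.25·(-16, 82) = (8, -16.5)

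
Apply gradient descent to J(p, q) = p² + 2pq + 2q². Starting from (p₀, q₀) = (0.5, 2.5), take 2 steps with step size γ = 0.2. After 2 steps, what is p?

∇J = (2p + 2q, 2p + 4q)
(p₁, q₁) = (0.5, 2.5) − 0.2·(6, 11) = (-0.7, 0.3)
(p₂, q₂) = (-0.7, 0.3) − 0.2·(-0.8, -0.2) = (-0.54, 0.34)
p = -0.54

-0.54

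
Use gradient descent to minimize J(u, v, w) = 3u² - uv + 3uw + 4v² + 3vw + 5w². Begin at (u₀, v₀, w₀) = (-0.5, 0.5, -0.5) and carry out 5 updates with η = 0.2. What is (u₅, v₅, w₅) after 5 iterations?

(0.9544, 1.34128, 2.52368)

∇J = (6u - v + 3w, -u + 8v + 3w, 3u + 3v + 10w)
(u₁, v₁, w₁) = (-0.5, 0.5, -0.5) − 0.2·(-5, 3, -5) = (0.5, -0.1, 0.5)
(u₂, v₂, w₂) = (0.5, -0.1, 0.5) − 0.2·(4.6, 0.2, 6.2) = (-0.42, -0.14, -0.74)
(u₃, v₃, w₃) = (-0.42, -0.14, -0.74) − 0.2·(-4.6, -2.92, -9.08) = (0.5, 0.444, 1.076)
(u₄, v₄, w₄) = (0.5, 0.444, 1.076) − 0.2·(5.784, 6.28, 13.592) = (-0.6568, -0.812, -1.6424)
(u₅, v₅, w₅) = (-0.6568, -0.812, -1.6424) − 0.2·(-8.056, -10.7664, -20.8304) = (0.9544, 1.34128, 2.52368)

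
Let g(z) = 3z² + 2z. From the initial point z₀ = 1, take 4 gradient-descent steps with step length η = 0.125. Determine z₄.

g′(z) = 6z + 2
Step 1: g′(1) = 8; z₁ = 1 − 0.125·8 = 0
Step 2: g′(0) = 2; z₂ = 0 − 0.125·2 = -0.25
Step 3: g′(-0.25) = 0.5; z₃ = -0.25 − 0.125·0.5 = -0.3125
Step 4: g′(-0.3125) = 0.125; z₄ = -0.3125 − 0.125·0.125 = -0.328125

-0.328125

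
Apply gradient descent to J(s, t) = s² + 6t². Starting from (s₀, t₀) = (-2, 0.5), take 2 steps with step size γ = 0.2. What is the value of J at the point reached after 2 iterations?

6.2808

∇J = (2s, 12t)
Step 1: at (-2, 0.5), ∇J = (-4, 6) → (-2, 0.5) − 0.2·(-4, 6) = (-1.2, -0.7)
Step 2: at (-1.2, -0.7), ∇J = (-2.4, -8.4) → (-1.2, -0.7) − 0.2·(-2.4, -8.4) = (-0.72, 0.98)
J(-0.72, 0.98) = 6.2808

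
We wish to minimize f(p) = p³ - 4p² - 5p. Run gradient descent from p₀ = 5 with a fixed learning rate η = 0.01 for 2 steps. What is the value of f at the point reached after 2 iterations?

f′(p) = 3p² - 8p - 5
p₁ = 5 − 0.01·30 = 4.7
p₂ = 4.7 − 0.01·23.67 = 4.4633
f(4.4633) = -13.087078975863

-13.087078975863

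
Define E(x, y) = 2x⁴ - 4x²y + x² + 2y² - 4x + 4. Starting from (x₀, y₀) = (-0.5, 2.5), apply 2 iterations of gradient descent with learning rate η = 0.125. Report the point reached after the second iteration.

(-0.625, 1.1875)

∇E = (8x³ - 8xy + 2x - 4, -4x² + 4y)
Step 1: at (-0.5, 2.5), ∇E = (4, 9) → (-0.5, 2.5) − 0.125·(4, 9) = (-1, 1.375)
Step 2: at (-1, 1.375), ∇E = (-3, 1.5) → (-1, 1.375) − 0.125·(-3, 1.5) = (-0.625, 1.1875)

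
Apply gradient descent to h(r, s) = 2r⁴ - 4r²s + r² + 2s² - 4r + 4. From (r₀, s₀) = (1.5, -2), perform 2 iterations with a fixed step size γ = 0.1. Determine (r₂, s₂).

∇h = (8r³ - 8rs + 2r - 4, -4r² + 4s)
(r₁, s₁) = (1.5, -2) − 0.1·(50, -17) = (-3.5, -0.3)
(r₂, s₂) = (-3.5, -0.3) − 0.1·(-362.4, -50.2) = (32.74, 4.72)

(32.74, 4.72)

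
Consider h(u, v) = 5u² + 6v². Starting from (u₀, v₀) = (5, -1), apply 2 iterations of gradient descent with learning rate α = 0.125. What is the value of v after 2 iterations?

∇h = (10u, 12v)
Step 1: at (5, -1), ∇h = (50, -12) → (5, -1) − 0.125·(50, -12) = (-1.25, 0.5)
Step 2: at (-1.25, 0.5), ∇h = (-12.5, 6) → (-1.25, 0.5) − 0.125·(-12.5, 6) = (0.3125, -0.25)
v = -0.25

-0.25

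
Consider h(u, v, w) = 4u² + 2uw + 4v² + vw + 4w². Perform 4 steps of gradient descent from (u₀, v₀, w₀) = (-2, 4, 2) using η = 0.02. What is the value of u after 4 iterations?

-1.1859456

∇h = (8u + 2w, 8v + w, 2u + v + 8w)
Step 1: at (-2, 4, 2), ∇h = (-12, 34, 16) → (-2, 4, 2) − 0.02·(-12, 34, 16) = (-1.76, 3.32, 1.68)
Step 2: at (-1.76, 3.32, 1.68), ∇h = (-10.72, 28.24, 13.24) → (-1.76, 3.32, 1.68) − 0.02·(-10.72, 28.24, 13.24) = (-1.5456, 2.7552, 1.4152)
Step 3: at (-1.5456, 2.7552, 1.4152), ∇h = (-9.5344, 23.4568, 10.9856) → (-1.5456, 2.7552, 1.4152) − 0.02·(-9.5344, 23.4568, 10.9856) = (-1.354912, 2.286064, 1.195488)
Step 4: at (-1.354912, 2.286064, 1.195488), ∇h = (-8.44832, 19.484, 9.140144) → (-1.354912, 2.286064, 1.195488) − 0.02·(-8.44832, 19.484, 9.140144) = (-1.1859456, 1.896384, 1.01268512)
u = -1.1859456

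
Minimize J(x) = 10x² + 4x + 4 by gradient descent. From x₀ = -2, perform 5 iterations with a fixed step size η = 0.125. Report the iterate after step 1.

J′(x) = 20x + 4
x₁ = -2 − 0.125·(-36) = 2.5

2.5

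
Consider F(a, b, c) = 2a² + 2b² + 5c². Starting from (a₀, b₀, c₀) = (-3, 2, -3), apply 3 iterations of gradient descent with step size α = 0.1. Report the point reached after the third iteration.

(-0.648, 0.432, 0)

∇F = (4a, 4b, 10c)
(a₁, b₁, c₁) = (-3, 2, -3) − 0.1·(-12, 8, -30) = (-1.8, 1.2, 0)
(a₂, b₂, c₂) = (-1.8, 1.2, 0) − 0.1·(-7.2, 4.8, 0) = (-1.08, 0.72, 0)
(a₃, b₃, c₃) = (-1.08, 0.72, 0) − 0.1·(-4.32, 2.88, 0) = (-0.648, 0.432, 0)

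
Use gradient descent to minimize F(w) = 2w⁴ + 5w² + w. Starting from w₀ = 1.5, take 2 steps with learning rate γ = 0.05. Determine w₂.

F′(w) = 8w³ + 10w + 1
Step 1: F′(1.5) = 43; w₁ = 1.5 − 0.05·43 = -0.65
Step 2: F′(-0.65) = -7.697; w₂ = -0.65 − 0.05·(-7.697) = -0.26515

-0.26515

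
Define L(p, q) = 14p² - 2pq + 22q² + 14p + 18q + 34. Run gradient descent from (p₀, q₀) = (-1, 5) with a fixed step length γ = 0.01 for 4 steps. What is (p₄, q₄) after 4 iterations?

∇L = (28p - 2q + 14, -2p + 44q + 18)
Step 1: at (-1, 5), ∇L = (-24, 240) → (-1, 5) − 0.01·(-24, 240) = (-0.76, 2.6)
Step 2: at (-0.76, 2.6), ∇L = (-12.48, 133.92) → (-0.76, 2.6) − 0.01·(-12.48, 133.92) = (-0.6352, 1.2608)
Step 3: at (-0.6352, 1.2608), ∇L = (-6.3072, 74.7456) → (-0.6352, 1.2608) − 0.01·(-6.3072, 74.7456) = (-0.572128, 0.513344)
Step 4: at (-0.572128, 0.513344), ∇L = (-3.046272, 41.731392) → (-0.572128, 0.513344) − 0.01·(-3.046272, 41.731392) = (-0.54166528, 0.09603008)

(-0.54166528, 0.09603008)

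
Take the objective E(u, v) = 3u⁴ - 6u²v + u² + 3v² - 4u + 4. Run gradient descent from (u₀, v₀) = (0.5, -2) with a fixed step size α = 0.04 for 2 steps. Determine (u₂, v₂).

(0.17729024, -1.108064)

∇E = (12u³ - 12uv + 2u - 4, -6u² + 6v)
(u₁, v₁) = (0.5, -2) − 0.04·(10.5, -13.5) = (0.08, -1.46)
(u₂, v₂) = (0.08, -1.46) − 0.04·(-2.432256, -8.7984) = (0.17729024, -1.108064)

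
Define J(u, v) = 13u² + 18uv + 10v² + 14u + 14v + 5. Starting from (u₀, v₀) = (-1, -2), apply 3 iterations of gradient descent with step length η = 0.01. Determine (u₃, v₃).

(-0.087568, -1.1316)

∇J = (26u + 18v + 14, 18u + 20v + 14)
(u₁, v₁) = (-1, -2) − 0.01·(-48, -44) = (-0.52, -1.56)
(u₂, v₂) = (-0.52, -1.56) − 0.01·(-27.6, -26.56) = (-0.244, -1.2944)
(u₃, v₃) = (-0.244, -1.2944) − 0.01·(-15.6432, -16.28) = (-0.087568, -1.1316)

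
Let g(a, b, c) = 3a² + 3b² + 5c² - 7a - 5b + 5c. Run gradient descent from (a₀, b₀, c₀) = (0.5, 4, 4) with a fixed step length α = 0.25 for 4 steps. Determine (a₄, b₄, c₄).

∇g = (6a - 7, 6b - 5, 10c + 5)
(a₁, b₁, c₁) = (0.5, 4, 4) − 0.25·(-4, 19, 45) = (1.5, -0.75, -7.25)
(a₂, b₂, c₂) = (1.5, -0.75, -7.25) − 0.25·(2, -9.5, -67.5) = (1, 1.625, 9.625)
(a₃, b₃, c₃) = (1, 1.625, 9.625) − 0.25·(-1, 4.75, 101.25) = (1.25, 0.4375, -15.6875)
(a₄, b₄, c₄) = (1.25, 0.4375, -15.6875) − 0.25·(0.5, -2.375, -151.875) = (1.125, 1.03125, 22.28125)

(1.125, 1.03125, 22.28125)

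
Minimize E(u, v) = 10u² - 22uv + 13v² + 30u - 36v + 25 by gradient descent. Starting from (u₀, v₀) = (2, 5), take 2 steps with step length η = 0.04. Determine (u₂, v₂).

∇E = (20u - 22v + 30, -22u + 26v - 36)
Step 1: at (2, 5), ∇E = (-40, 50) → (2, 5) − 0.04·(-40, 50) = (3.6, 3)
Step 2: at (3.6, 3), ∇E = (36, -37.2) → (3.6, 3) − 0.04·(36, -37.2) = (2.16, 4.488)

(2.16, 4.488)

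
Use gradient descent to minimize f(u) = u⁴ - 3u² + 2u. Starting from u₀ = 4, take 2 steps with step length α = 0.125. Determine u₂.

f′(u) = 4u³ - 6u + 2
Step 1: f′(4) = 234; u₁ = 4 − 0.125·234 = -25.25
Step 2: f′(-25.25) = -64240.3125; u₂ = -25.25 − 0.125·(-64240.3125) = 8004.7890625

8004.7890625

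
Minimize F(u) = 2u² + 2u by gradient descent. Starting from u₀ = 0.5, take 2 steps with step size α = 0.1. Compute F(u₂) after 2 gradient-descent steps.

-0.2408

F′(u) = 4u + 2
Step 1: F′(0.5) = 4; u₁ = 0.5 − 0.1·4 = 0.1
Step 2: F′(0.1) = 2.4; u₂ = 0.1 − 0.1·2.4 = -0.14
F(-0.14) = -0.2408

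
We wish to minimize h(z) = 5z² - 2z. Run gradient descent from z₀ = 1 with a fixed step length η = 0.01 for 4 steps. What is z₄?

h′(z) = 10z - 2
z₁ = 1 − 0.01·8 = 0.92
z₂ = 0.92 − 0.01·7.2 = 0.848
z₃ = 0.848 − 0.01·6.48 = 0.7832
z₄ = 0.7832 − 0.01·5.832 = 0.72488

0.72488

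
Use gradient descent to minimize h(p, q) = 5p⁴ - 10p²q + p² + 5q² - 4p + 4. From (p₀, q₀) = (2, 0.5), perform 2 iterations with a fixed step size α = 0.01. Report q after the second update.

0.801

∇h = (20p³ - 20pq + 2p - 4, -10p² + 10q)
Step 1: at (2, 0.5), ∇h = (140, -35) → (2, 0.5) − 0.01·(140, -35) = (0.6, 0.85)
Step 2: at (0.6, 0.85), ∇h = (-8.68, 4.9) → (0.6, 0.85) − 0.01·(-8.68, 4.9) = (0.6868, 0.801)
q = 0.801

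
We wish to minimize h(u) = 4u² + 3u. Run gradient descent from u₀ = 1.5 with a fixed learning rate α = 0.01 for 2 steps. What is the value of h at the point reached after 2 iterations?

9.511776

h′(u) = 8u + 3
u₁ = 1.5 − 0.01·15 = 1.35
u₂ = 1.35 − 0.01·13.8 = 1.212
h(1.212) = 9.511776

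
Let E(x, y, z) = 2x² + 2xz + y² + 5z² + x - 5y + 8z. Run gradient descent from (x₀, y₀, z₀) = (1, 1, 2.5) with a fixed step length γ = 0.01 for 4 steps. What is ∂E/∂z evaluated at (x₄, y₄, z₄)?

22.3901672

∇E = (4x + 2z + 1, 2y - 5, 2x + 10z + 8)
Step 1: at (1, 1, 2.5), ∇E = (10, -3, 35) → (1, 1, 2.5) − 0.01·(10, -3, 35) = (0.9, 1.03, 2.15)
Step 2: at (0.9, 1.03, 2.15), ∇E = (8.9, -2.94, 31.3) → (0.9, 1.03, 2.15) − 0.01·(8.9, -2.94, 31.3) = (0.811, 1.0594, 1.837)
Step 3: at (0.811, 1.0594, 1.837), ∇E = (7.918, -2.8812, 27.992) → (0.811, 1.0594, 1.837) − 0.01·(7.918, -2.8812, 27.992) = (0.73182, 1.088212, 1.55708)
Step 4: at (0.73182, 1.088212, 1.55708), ∇E = (7.04144, -2.823576, 25.03444) → (0.73182, 1.088212, 1.55708) − 0.01·(7.04144, -2.823576, 25.03444) = (0.6614056, 1.11644776, 1.3067356)
∂E/∂z at (0.6614056, 1.11644776, 1.3067356) = 22.3901672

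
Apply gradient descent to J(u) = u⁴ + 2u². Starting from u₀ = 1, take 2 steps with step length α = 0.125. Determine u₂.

0

J′(u) = 4u³ + 4u
u₁ = 1 − 0.125·8 = 0
u₂ = 0 − 0.125·0 = 0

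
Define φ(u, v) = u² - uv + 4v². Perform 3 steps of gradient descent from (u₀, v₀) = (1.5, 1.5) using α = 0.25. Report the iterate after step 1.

(1.125, -1.125)

∇φ = (2u - v, -u + 8v)
Step 1: at (1.5, 1.5), ∇φ = (1.5, 10.5) → (1.5, 1.5) − 0.25·(1.5, 10.5) = (1.125, -1.125)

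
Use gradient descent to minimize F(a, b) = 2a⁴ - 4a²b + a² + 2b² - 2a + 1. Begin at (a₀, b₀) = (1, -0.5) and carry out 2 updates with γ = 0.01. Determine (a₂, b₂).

∇F = (8a³ - 8ab + 2a - 2, -4a² + 4b)
Step 1: at (1, -0.5), ∇F = (12, -6) → (1, -0.5) − 0.01·(12, -6) = (0.88, -0.44)
Step 2: at (0.88, -0.44), ∇F = (8.309376, -4.8576) → (0.88, -0.44) − 0.01·(8.309376, -4.8576) = (0.79690624, -0.391424)

(0.79690624, -0.391424)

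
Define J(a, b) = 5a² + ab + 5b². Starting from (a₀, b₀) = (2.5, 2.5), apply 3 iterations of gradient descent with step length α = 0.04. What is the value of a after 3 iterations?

∇J = (10a + b, a + 10b)
Step 1: at (2.5, 2.5), ∇J = (27.5, 27.5) → (2.5, 2.5) − 0.04·(27.5, 27.5) = (1.4, 1.4)
Step 2: at (1.4, 1.4), ∇J = (15.4, 15.4) → (1.4, 1.4) − 0.04·(15.4, 15.4) = (0.784, 0.784)
Step 3: at (0.784, 0.784), ∇J = (8.624, 8.624) → (0.784, 0.784) − 0.04·(8.624, 8.624) = (0.43904, 0.43904)
a = 0.43904

0.43904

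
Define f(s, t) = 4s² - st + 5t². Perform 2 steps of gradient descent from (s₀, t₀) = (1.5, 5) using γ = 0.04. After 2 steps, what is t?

1.8848

∇f = (8s - t, -s + 10t)
Step 1: at (1.5, 5), ∇f = (7, 48.5) → (1.5, 5) − 0.04·(7, 48.5) = (1.22, 3.06)
Step 2: at (1.22, 3.06), ∇f = (6.7, 29.38) → (1.22, 3.06) − 0.04·(6.7, 29.38) = (0.952, 1.8848)
t = 1.8848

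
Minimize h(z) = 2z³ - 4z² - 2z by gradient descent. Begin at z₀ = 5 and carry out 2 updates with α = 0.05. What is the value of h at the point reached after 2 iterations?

-0.278449024

h′(z) = 6z² - 8z - 2
Step 1: h′(5) = 108; z₁ = 5 − 0.05·108 = -0.4
Step 2: h′(-0.4) = 2.16; z₂ = -0.4 − 0.05·2.16 = -0.508
h(-0.508) = -0.278449024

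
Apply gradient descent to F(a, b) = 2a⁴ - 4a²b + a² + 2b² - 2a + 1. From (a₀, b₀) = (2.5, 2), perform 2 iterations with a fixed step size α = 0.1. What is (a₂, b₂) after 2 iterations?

∇F = (8a³ - 8ab + 2a - 2, -4a² + 4b)
(a₁, b₁) = (2.5, 2) − 0.1·(88, -17) = (-6.3, 3.7)
(a₂, b₂) = (-6.3, 3.7) − 0.1·(-1828.496, -143.96) = (176.5496, 18.096)

(176.5496, 18.096)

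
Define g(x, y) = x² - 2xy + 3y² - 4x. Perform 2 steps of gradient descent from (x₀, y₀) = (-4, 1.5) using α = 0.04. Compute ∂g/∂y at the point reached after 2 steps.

∇g = (2x - 2y - 4, -2x + 6y)
(x₁, y₁) = (-4, 1.5) − 0.04·(-15, 17) = (-3.4, 0.82)
(x₂, y₂) = (-3.4, 0.82) − 0.04·(-12.44, 11.72) = (-2.9024, 0.3512)
∂g/∂y at (-2.9024, 0.3512) = 7.912

7.912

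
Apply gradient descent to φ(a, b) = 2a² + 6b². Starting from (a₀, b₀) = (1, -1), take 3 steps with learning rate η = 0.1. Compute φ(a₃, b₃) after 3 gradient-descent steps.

∇φ = (4a, 12b)
Step 1: at (1, -1), ∇φ = (4, -12) → (1, -1) − 0.1·(4, -12) = (0.6, 0.2)
Step 2: at (0.6, 0.2), ∇φ = (2.4, 2.4) → (0.6, 0.2) − 0.1·(2.4, 2.4) = (0.36, -0.04)
Step 3: at (0.36, -0.04), ∇φ = (1.44, -0.48) → (0.36, -0.04) − 0.1·(1.44, -0.48) = (0.216, 0.008)
φ(0.216, 0.008) = 0.093696

0.093696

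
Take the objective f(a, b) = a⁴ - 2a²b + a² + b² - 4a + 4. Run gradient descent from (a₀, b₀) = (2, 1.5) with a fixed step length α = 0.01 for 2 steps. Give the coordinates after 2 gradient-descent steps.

∇f = (4a³ - 4ab + 2a - 4, -2a² + 2b)
(a₁, b₁) = (2, 1.5) − 0.01·(20, -5) = (1.8, 1.55)
(a₂, b₂) = (1.8, 1.55) − 0.01·(11.768, -3.38) = (1.68232, 1.5838)

(1.68232, 1.5838)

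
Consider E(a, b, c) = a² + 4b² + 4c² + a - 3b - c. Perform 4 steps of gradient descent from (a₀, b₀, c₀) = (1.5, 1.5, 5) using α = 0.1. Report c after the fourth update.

0.1328

∇E = (2a + 1, 8b - 3, 8c - 1)
Step 1: at (1.5, 1.5, 5), ∇E = (4, 9, 39) → (1.5, 1.5, 5) − 0.1·(4, 9, 39) = (1.1, 0.6, 1.1)
Step 2: at (1.1, 0.6, 1.1), ∇E = (3.2, 1.8, 7.8) → (1.1, 0.6, 1.1) − 0.1·(3.2, 1.8, 7.8) = (0.78, 0.42, 0.32)
Step 3: at (0.78, 0.42, 0.32), ∇E = (2.56, 0.36, 1.56) → (0.78, 0.42, 0.32) − 0.1·(2.56, 0.36, 1.56) = (0.524, 0.384, 0.164)
Step 4: at (0.524, 0.384, 0.164), ∇E = (2.048, 0.072, 0.312) → (0.524, 0.384, 0.164) − 0.1·(2.048, 0.072, 0.312) = (0.3192, 0.3768, 0.1328)
c = 0.1328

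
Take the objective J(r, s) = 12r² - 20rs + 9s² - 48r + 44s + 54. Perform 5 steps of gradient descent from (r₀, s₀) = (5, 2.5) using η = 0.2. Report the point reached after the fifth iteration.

∇J = (24r - 20s - 48, -20r + 18s + 44)
(r₁, s₁) = (5, 2.5) − 0.2·(22, -11) = (0.6, 4.7)
(r₂, s₂) = (0.6, 4.7) − 0.2·(-127.6, 116.6) = (26.12, -18.62)
(r₃, s₃) = (26.12, -18.62) − 0.2·(951.28, -813.56) = (-164.136, 144.092)
(r₄, s₄) = (-164.136, 144.092) − 0.2·(-6869.104, 5920.376) = (1209.6848, -1039.9832)
(r₅, s₅) = (1209.6848, -1039.9832) − 0.2·(49784.0992, -42869.3936) = (-8747.13504, 7533.89552)

(-8747.13504, 7533.89552)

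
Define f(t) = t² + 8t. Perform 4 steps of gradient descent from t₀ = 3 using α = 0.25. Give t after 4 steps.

f′(t) = 2t + 8
t₁ = 3 − 0.25·14 = -0.5
t₂ = -0.5 − 0.25·7 = -2.25
t₃ = -2.25 − 0.25·3.5 = -3.125
t₄ = -3.125 − 0.25·1.75 = -3.5625

-3.5625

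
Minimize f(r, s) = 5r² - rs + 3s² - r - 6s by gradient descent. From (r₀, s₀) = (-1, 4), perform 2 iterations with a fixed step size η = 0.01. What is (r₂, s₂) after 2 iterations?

∇f = (10r - s - 1, -r + 6s - 6)
Step 1: at (-1, 4), ∇f = (-15, 19) → (-1, 4) − 0.01·(-15, 19) = (-0.85, 3.81)
Step 2: at (-0.85, 3.81), ∇f = (-13.31, 17.71) → (-0.85, 3.81) − 0.01·(-13.31, 17.71) = (-0.7169, 3.6329)

(-0.7169, 3.6329)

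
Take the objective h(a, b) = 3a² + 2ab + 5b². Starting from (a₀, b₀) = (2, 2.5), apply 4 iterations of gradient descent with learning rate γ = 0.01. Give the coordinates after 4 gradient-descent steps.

(1.40973568, 1.52054816)

∇h = (6a + 2b, 2a + 10b)
Step 1: at (2, 2.5), ∇h = (17, 29) → (2, 2.5) − 0.01·(17, 29) = (1.83, 2.21)
Step 2: at (1.83, 2.21), ∇h = (15.4, 25.76) → (1.83, 2.21) − 0.01·(15.4, 25.76) = (1.676, 1.9524)
Step 3: at (1.676, 1.9524), ∇h = (13.9608, 22.876) → (1.676, 1.9524) − 0.01·(13.9608, 22.876) = (1.536392, 1.72364)
Step 4: at (1.536392, 1.72364), ∇h = (12.665632, 20.309184) → (1.536392, 1.72364) − 0.01·(12.665632, 20.309184) = (1.40973568, 1.52054816)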